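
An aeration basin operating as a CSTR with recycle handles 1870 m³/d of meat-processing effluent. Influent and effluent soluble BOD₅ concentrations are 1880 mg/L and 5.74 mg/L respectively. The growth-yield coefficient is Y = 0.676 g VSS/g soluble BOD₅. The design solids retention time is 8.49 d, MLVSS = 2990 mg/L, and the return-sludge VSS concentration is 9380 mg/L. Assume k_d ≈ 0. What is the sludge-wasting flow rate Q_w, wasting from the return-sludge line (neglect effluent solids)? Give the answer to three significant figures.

Q_w ≈ 253 m³/d

Biomass mass balance (decay neglected): V·X = Y·Q·(S₀ − S)·θ_c, so V = 0.676 × 1870 × (1880 − 5.74) × 8.49 / 2990 = 6728 m³.
θ_c = V·X/(Q_w·X_r) when wasting from the recycle, so Q_w = V·X/(θ_c·X_r) = 6728 × 2990 / (8.49 × 9380) = 252.6 m³/d.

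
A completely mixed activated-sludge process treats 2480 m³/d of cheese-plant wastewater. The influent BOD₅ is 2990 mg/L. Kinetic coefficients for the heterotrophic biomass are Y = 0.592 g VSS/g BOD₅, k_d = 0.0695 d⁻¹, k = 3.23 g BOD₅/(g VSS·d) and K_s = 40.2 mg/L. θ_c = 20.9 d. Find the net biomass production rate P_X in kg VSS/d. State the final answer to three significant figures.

P_X ≈ 1790 kg VSS/d

For a completely mixed reactor with recycle the Lawrence–McCarty relation gives S = K_s·(1 + k_d·θ_c) / [θ_c·(Y·k − k_d) − 1] = 40.2 × (1 + 0.0695 × 20.9) / [20.9 × (0.592 × 3.23 − 0.0695) − 1] = 98.59 / 37.51 = 2.628 mg/L.
Y_obs = Y / (1 + k_d θ_c) = 0.592 / (1 + 0.0695 × 20.9) = 0.592 / 2.453 = 0.2414.
Q·(S₀ − S) = 2480 × (2990 − 2.63) × 10⁻³ = 7409 kg/d removed.
So the net sludge growth is P_X = 0.2414 × 7409 = 1788 kg VSS/d.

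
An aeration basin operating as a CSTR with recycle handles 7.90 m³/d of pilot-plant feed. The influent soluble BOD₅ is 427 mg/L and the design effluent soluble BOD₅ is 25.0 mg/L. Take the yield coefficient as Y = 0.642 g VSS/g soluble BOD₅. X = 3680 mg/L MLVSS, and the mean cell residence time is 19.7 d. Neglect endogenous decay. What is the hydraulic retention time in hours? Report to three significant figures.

τ ≈ 33.2 h

V·X = Y·Q·ΔS·θ_c gives V = 0.642 × 7.90 × (427 − 25.0) × 19.7 / 3680 = 10.91 m³.
Hydraulic retention time τ = V/Q = 10.91 / 7.90 = 1.382 d = 33.16 h.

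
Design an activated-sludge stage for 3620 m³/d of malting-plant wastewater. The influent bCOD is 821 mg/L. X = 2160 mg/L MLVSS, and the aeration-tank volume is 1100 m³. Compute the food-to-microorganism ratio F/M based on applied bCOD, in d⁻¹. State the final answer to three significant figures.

F/M ≈ 1.25 d⁻¹

Food-to-microorganism ratio F/M = Q S₀ / (V X) = 3620 × 821 / (1100 × 2160) = 1.251 d⁻¹.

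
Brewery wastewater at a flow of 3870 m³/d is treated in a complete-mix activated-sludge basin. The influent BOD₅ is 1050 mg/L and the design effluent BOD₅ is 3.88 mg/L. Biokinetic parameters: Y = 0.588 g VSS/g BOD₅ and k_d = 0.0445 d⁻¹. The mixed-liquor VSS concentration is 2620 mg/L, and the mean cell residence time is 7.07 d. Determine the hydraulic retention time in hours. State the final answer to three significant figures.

τ ≈ 30.3 h

From the SRT design equation V = Y Q (S₀−S) θ_c / [X (1 + k_d θ_c)] = 0.588 × 3870 × (1050 − 3.88) × 7.07 / [2620 × (1 + 0.0445 × 7.07)] = 1.68×10^7 / 3444 = 4886 m³.
τ = V/Q = 4886/3870 = 1.263 d, or 30.30 h.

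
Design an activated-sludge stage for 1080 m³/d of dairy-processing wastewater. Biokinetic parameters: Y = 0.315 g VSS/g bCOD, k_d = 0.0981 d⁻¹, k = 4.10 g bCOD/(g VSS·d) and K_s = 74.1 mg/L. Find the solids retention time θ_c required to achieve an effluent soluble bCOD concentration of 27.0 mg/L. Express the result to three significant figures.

At the target effluent, Y k S/(K_s+S) = 0.315×4.10×27.0/101.1 = 0.3449 d⁻¹.
1/θ_c = 0.3449 − 0.0981 = 0.2468 d⁻¹, so θ_c = 4.052 d.

θ_c ≈ 4.05 d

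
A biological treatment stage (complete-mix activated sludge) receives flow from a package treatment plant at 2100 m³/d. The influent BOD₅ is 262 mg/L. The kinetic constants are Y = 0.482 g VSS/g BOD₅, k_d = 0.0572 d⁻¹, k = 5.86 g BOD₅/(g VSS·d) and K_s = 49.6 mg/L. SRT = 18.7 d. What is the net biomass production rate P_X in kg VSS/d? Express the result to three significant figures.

From the Monod/SRT balance for a CMAS, S = K_s·(1+k_d θ_c)/[θ_c·(Y k − k_d) − 1] = 49.6 × (1 + 0.0572 × 18.7) / [18.7 × (0.482 × 5.86 − 0.0572) − 1] = 102.7 / 50.75 = 2.023 mg/L.
Observed yield with endogenous decay: Y_obs = Y / (1 + k_d·θ_c) = 0.482 / (1 + 0.0572 × 18.7) = 0.482 / 2.070 = 0.2329 g VSS/g BOD₅.
Substrate removed = Q·(S₀ − S) = 2100 m³/d × (262 − 2.02) g/m³ = 5.46×10^5 g/d = 546.0 kg/d.
P_X = Y_obs · Q(S₀ − S) = 0.2329 × 546.0 = 127.1 kg VSS/d.

P_X ≈ 127 kg VSS/d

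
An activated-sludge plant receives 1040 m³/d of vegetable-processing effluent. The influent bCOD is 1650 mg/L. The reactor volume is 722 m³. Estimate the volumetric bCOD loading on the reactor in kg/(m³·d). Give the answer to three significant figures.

L_v = Q S₀ / V = 1040 × 1650 × 10⁻³ / 722.0 = 2.377 kg/(m³·d).

L_v ≈ 2.38 kg bCOD/(m³·d)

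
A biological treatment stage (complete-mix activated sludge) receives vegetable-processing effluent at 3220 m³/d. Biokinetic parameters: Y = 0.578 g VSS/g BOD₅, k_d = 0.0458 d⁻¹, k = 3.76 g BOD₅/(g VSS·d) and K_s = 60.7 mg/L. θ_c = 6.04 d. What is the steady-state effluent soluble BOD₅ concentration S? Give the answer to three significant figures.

For a completely mixed reactor with recycle the Lawrence–McCarty relation gives S = K_s·(1 + k_d·θ_c) / [θ_c·(Y·k − k_d) − 1] = 60.7 × (1 + 0.0458 × 6.04) / [6.04 × (0.578 × 3.76 − 0.0458) − 1] = 77.49 / 11.85 = 6.539 mg/L.

S ≈ 6.54 mg/L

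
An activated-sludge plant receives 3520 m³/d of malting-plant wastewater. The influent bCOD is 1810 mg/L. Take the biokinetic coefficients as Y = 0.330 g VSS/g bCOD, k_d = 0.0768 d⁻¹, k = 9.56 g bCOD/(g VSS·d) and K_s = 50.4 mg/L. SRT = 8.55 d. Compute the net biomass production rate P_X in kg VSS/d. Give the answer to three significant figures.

From the Monod/SRT balance for a CMAS, S = K_s·(1+k_d θ_c)/[θ_c·(Y k − k_d) − 1] = 50.4 × (1 + 0.0768 × 8.55) / [8.55 × (0.330 × 9.56 − 0.0768) − 1] = 83.49 / 25.32 = 3.298 mg/L.
The observed yield is Y_obs = Y/(1 + k_d·θ_c) = 0.330 / (1 + 0.0768 × 8.55) = 0.330 / 1.657 = 0.1992 g VSS per g bCOD removed.
Mass of bCOD removed per day: Q(S₀ − S) = 3520 × 1807 g/m³ = 6360 kg/d.
So the net sludge growth is P_X = 0.1992 × 6360 = 1267 kg VSS/d.

P_X ≈ 1270 kg VSS/d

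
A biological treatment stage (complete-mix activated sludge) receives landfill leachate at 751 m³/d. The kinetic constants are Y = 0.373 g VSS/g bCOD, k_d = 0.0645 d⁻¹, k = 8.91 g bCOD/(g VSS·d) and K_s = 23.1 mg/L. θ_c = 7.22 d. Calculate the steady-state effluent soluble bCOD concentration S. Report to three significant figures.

For a completely mixed reactor with recycle the Lawrence–McCarty relation gives S = K_s·(1 + k_d·θ_c) / [θ_c·(Y·k − k_d) − 1] = 23.1 × (1 + 0.0645 × 7.22) / [7.22 × (0.373 × 8.91 − 0.0645) − 1] = 33.86 / 22.53 = 1.503 mg/L.

S ≈ 1.50 mg/L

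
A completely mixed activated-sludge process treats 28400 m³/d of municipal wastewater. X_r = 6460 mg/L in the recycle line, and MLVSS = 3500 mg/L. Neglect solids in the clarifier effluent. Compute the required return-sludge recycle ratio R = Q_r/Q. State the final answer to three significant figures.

Solids balance on the clarifier gives (1+R)X = R·X_r, so R = X/(X_r − X) = 3500 / (6460 − 3500) = 1.182.

R ≈ 1.18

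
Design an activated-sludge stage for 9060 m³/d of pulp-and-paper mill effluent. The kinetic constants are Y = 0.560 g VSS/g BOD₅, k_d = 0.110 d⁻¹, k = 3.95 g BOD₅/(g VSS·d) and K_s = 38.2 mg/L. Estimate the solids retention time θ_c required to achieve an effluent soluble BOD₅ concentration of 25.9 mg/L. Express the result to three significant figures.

At the target effluent, Y k S/(K_s+S) = 0.560×3.95×25.9/64.10 = 0.8938 d⁻¹.
Then 1/θ_c = μ − k_d = 0.8938 − 0.110 = 0.7838 d⁻¹, giving θ_c = 1.276 d.

θ_c ≈ 1.28 d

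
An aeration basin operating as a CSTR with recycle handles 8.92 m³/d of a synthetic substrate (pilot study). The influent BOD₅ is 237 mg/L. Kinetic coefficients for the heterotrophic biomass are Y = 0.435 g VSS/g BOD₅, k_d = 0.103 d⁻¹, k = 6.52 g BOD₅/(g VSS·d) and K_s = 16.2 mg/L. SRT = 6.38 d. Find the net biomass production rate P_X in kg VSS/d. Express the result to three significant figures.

P_X ≈ 0.551 kg VSS/d

From the Monod/SRT balance for a CMAS, S = K_s·(1+k_d θ_c)/[θ_c·(Y k − k_d) − 1] = 16.2 × (1 + 0.103 × 6.38) / [6.38 × (0.435 × 6.52 − 0.103) − 1] = 26.85 / 16.44 = 1.633 mg/L.
Correct the yield for decay: Y_obs = Y/(1 + k_d θ_c) = 0.435 / (1 + 0.103 × 6.38) = 0.435 / 1.657 = 0.2625.
Q·(S₀ − S) = 8.92 × (237 − 1.63) × 10⁻³ = 2.100 kg/d removed.
P_X = Y_obs · Q(S₀ − S) = 0.2625 × 2.100 = 0.5511 kg VSS/d.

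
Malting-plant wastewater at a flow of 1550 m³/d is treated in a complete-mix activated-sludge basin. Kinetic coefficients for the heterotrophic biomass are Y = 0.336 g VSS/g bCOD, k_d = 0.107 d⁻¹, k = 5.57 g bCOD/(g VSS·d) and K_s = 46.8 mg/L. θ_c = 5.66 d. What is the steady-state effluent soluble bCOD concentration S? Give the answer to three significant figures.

For a completely mixed reactor with recycle the Lawrence–McCarty relation gives S = K_s·(1 + k_d·θ_c) / [θ_c·(Y·k − k_d) − 1] = 46.8 × (1 + 0.107 × 5.66) / [5.66 × (0.336 × 5.57 − 0.107) − 1] = 75.14 / 8.987 = 8.361 mg/L.

S ≈ 8.36 mg/L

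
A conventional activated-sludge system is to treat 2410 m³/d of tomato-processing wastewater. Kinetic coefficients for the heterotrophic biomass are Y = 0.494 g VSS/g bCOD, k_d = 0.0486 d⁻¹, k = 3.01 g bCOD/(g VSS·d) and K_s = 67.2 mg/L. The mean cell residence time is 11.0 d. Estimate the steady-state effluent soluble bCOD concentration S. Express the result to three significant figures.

For a completely mixed reactor with recycle the Lawrence–McCarty relation gives S = K_s·(1 + k_d·θ_c) / [θ_c·(Y·k − k_d) − 1] = 67.2 × (1 + 0.0486 × 11.0) / [11.0 × (0.494 × 3.01 − 0.0486) − 1] = 103.1 / 14.82 = 6.958 mg/L.

S ≈ 6.96 mg/L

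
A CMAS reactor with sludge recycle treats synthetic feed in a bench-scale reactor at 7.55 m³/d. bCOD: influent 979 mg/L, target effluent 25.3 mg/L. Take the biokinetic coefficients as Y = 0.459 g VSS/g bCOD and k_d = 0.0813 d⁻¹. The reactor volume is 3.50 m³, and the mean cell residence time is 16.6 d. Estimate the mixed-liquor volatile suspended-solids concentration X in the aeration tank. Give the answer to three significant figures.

From V·X·(1 + k_d·θ_c) = Y·Q·(S₀ − S)·θ_c: X = 0.459 × 7.55 × (979 − 25.3) × 16.6 / [3.50 × (1 + 0.0813 × 16.6)] = 6671 mg/L.

X ≈ 6670 mg/L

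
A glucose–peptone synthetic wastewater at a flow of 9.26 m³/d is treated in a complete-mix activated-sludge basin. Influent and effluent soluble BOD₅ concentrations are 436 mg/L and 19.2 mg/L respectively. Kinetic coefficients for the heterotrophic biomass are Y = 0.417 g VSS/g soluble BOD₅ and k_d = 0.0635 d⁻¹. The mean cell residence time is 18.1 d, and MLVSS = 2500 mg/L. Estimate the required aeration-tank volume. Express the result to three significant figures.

Rearranging the biomass balance for a CMAS with decay, V = Y·Q·ΔS·θ_c / [X·(1+k_d θ_c)] = 0.417 × 9.26 × (436 − 19.2) × 18.1 / [2500 × (1 + 0.0635 × 18.1)] = 2.91×10^4 / 5373 = 5.421 m³.

V ≈ 5.42 m³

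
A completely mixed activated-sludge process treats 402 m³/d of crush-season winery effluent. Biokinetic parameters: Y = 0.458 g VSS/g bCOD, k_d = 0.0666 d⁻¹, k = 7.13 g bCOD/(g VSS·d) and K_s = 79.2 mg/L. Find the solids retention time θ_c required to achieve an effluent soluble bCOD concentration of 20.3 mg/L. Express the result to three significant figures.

Specific growth rate at S = 20.3 mg/L: μ = YkS/(K_s+S) = 0.458·7.13·20.3/(79.2+20.3) = 0.6662 d⁻¹.
θ_c = 1/(μ − k_d) = 1/(0.6662 − 0.0666) = 1/0.5996 = 1.668 d.

θ_c ≈ 1.67 d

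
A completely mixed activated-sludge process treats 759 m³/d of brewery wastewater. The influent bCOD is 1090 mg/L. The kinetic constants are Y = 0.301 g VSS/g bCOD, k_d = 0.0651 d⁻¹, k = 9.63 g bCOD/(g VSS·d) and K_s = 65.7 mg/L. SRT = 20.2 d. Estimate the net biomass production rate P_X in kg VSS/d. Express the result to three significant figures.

Effluent substrate depends only on kinetics and SRT: S = K_s(1 + k_d θ_c) / [θ_c(Yk − k_d) − 1] = 65.7 × (1 + 0.0651 × 20.2) / [20.2 × (0.301 × 9.63 − 0.0651) − 1] = 152.1 / 56.24 = 2.705 mg/L.
Correct the yield for decay: Y_obs = Y/(1 + k_d θ_c) = 0.301 / (1 + 0.0651 × 20.2) = 0.301 / 2.315 = 0.1300.
Mass of bCOD removed per day: Q(S₀ − S) = 759 × 1087 g/m³ = 825.3 kg/d.
Biomass produced: P_X = Y_obs·Q·ΔS = 0.1300 × 825.3 ≈ 107.3 kg VSS/d.

P_X ≈ 107 kg VSS/d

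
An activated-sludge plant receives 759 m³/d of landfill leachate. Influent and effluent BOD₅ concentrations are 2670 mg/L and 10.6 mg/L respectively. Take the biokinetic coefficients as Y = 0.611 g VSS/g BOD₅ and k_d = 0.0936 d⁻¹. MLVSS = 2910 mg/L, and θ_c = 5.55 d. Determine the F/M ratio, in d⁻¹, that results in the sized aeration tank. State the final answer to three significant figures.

F/M ≈ 0.450 d⁻¹

Steady-state biomass mass balance: V·X·(1 + k_d·θ_c) = Y·Q·(S₀ − S)·θ_c, so V = 0.611 × 759 × (2670 − 10.6) × 5.55 / [2910 × (1 + 0.0936 × 5.55)] = 6.84×10^6 / 4422 = 1548 m³.
F/M = applied load / biomass = Q·S₀/(V·X) = 759 × 2670 / (1548 × 2910) = 0.4499 d⁻¹.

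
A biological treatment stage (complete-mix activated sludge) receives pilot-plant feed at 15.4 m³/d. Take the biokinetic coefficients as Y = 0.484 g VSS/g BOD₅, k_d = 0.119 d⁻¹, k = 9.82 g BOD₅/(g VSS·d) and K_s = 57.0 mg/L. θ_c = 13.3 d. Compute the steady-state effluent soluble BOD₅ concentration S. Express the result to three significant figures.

S ≈ 2.43 mg/L

For a completely mixed reactor with recycle the Lawrence–McCarty relation gives S = K_s·(1 + k_d·θ_c) / [θ_c·(Y·k − k_d) − 1] = 57.0 × (1 + 0.119 × 13.3) / [13.3 × (0.484 × 9.82 − 0.119) − 1] = 147.2 / 60.63 = 2.428 mg/L.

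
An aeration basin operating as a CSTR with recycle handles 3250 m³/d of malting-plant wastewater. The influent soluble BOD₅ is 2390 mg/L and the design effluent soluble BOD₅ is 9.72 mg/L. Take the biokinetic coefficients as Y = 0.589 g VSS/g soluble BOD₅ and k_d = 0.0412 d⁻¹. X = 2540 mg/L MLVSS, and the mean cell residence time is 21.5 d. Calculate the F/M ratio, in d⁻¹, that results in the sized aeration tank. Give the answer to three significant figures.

F/M ≈ 0.150 d⁻¹

Steady-state biomass mass balance: V·X·(1 + k_d·θ_c) = Y·Q·(S₀ − S)·θ_c, so V = 0.589 × 3250 × (2390 − 9.72) × 21.5 / [2540 × (1 + 0.0412 × 21.5)] = 9.8×10^7 / 4790 = 20452 m³.
F/M = Q·S₀ / (V·X) = 3250 × 2390 / (20452 × 2540) = 0.1495 g soluble BOD₅·(g VSS·d)⁻¹.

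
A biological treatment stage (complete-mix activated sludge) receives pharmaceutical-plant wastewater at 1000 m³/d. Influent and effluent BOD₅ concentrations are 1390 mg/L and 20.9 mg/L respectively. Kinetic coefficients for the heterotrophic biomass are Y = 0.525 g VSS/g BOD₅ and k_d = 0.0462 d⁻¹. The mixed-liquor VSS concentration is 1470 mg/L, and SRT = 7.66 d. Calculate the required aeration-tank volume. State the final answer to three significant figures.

V ≈ 2770 m³

Rearranging the biomass balance for a CMAS with decay, V = Y·Q·ΔS·θ_c / [X·(1+k_d θ_c)] = 0.525 × 1000 × (1390 − 20.9) × 7.66 / [1470 × (1 + 0.0462 × 7.66)] = 5.51×10^6 / 1990 = 2766 m³.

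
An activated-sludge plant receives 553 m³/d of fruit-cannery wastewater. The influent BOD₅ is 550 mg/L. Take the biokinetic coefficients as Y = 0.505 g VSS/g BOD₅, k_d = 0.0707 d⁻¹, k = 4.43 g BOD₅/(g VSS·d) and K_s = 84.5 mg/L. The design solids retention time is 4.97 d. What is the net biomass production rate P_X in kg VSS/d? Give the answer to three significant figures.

P_X ≈ 111 kg VSS/d

For a completely mixed reactor with recycle the Lawrence–McCarty relation gives S = K_s·(1 + k_d·θ_c) / [θ_c·(Y·k − k_d) − 1] = 84.5 × (1 + 0.0707 × 4.97) / [4.97 × (0.505 × 4.43 − 0.0707) − 1] = 114.2 / 9.767 = 11.69 mg/L.
Y_obs = Y / (1 + k_d θ_c) = 0.505 / (1 + 0.0707 × 4.97) = 0.505 / 1.351 = 0.3737.
Mass of BOD₅ removed per day: Q(S₀ − S) = 553 × 538.3 g/m³ = 297.7 kg/d.
Biomass produced: P_X = Y_obs·Q·ΔS = 0.3737 × 297.7 ≈ 111.2 kg VSS/d.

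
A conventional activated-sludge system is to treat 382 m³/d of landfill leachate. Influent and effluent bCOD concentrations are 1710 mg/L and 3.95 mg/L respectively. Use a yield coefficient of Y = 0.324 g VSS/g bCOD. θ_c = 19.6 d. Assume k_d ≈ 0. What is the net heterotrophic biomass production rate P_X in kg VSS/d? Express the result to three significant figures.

P_X ≈ 211 kg VSS/d

No decay correction is needed, so Y_obs = Y = 0.324.
Mass of bCOD removed per day: Q(S₀ − S) = 382 × 1706 g/m³ = 651.7 kg/d.
Net biomass production P_X = Y_obs × Q·(S₀ − S) = 0.3240 × 651.7 = 211.2 kg VSS/d.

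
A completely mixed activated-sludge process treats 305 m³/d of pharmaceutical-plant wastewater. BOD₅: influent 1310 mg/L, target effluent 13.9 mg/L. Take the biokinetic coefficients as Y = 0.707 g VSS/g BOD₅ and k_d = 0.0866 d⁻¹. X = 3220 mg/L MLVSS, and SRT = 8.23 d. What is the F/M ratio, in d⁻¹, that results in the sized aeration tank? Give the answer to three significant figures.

Rearranging the biomass balance for a CMAS with decay, V = Y·Q·ΔS·θ_c / [X·(1+k_d θ_c)] = 0.707 × 305 × (1310 − 13.9) × 8.23 / [3220 × (1 + 0.0866 × 8.23)] = 2.3×10^6 / 5515 = 417.1 m³.
F/M = applied load / biomass = Q·S₀/(V·X) = 305 × 1310 / (417.1 × 3220) = 0.2975 d⁻¹.

F/M ≈ 0.298 d⁻¹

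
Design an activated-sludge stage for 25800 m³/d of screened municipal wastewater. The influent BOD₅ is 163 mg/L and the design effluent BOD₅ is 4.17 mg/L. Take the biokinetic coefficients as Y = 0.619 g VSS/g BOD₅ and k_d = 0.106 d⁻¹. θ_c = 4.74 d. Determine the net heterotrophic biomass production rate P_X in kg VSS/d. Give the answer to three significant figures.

The observed yield is Y_obs = Y/(1 + k_d·θ_c) = 0.619 / (1 + 0.106 × 4.74) = 0.619 / 1.502 = 0.4120 g VSS per g BOD₅ removed.
Substrate removed = Q·(S₀ − S) = 25800 m³/d × (163 − 4.17) g/m³ = 4.1×10^6 g/d = 4098 kg/d.
So the net sludge growth is P_X = 0.4120 × 4098 = 1688 kg VSS/d.

P_X ≈ 1690 kg VSS/d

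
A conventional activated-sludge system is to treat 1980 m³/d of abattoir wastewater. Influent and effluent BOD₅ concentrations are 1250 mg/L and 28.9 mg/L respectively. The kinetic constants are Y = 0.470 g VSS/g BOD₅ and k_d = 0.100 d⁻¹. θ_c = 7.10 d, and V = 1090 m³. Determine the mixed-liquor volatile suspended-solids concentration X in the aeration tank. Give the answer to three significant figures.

From V·X·(1 + k_d·θ_c) = Y·Q·(S₀ − S)·θ_c: X = 0.470 × 1980 × (1250 − 28.9) × 7.10 / [1090 × (1 + 0.100 × 7.10)] = 4329 mg/L.

X ≈ 4330 mg/L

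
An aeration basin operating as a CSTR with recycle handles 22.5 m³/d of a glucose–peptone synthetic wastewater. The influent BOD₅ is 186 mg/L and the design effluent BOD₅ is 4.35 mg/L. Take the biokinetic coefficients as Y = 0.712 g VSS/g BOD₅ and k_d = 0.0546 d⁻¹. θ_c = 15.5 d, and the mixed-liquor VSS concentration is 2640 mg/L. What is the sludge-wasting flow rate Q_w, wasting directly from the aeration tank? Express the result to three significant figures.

From the SRT design equation V = Y Q (S₀−S) θ_c / [X (1 + k_d θ_c)] = 0.712 × 22.5 × (186 − 4.35) × 15.5 / [2640 × (1 + 0.0546 × 15.5)] = 4.51×10^4 / 4874 = 9.254 m³.
Wasting from the aeration tank: Q_w = V / θ_c = 9.254 / 15.5 = 0.5970 m³/d.

Q_w ≈ 0.597 m³/d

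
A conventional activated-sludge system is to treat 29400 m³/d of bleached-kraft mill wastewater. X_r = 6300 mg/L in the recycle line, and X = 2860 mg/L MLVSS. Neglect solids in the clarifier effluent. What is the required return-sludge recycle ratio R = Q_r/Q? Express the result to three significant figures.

Solids balance on the clarifier gives (1+R)X = R·X_r, so R = X/(X_r − X) = 2860 / (6300 − 2860) = 0.8314.

R ≈ 0.831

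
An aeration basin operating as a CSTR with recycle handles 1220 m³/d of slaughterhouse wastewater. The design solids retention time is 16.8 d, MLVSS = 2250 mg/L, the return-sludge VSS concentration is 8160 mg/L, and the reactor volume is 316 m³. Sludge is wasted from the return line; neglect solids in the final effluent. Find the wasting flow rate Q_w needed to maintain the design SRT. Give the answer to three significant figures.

Q_w ≈ 5.19 m³/d

Wasting from the return line (neglecting effluent solids): Q_w = V·X / (θ_c·X_r) = 316.0 × 2250 / (16.8 × 8160) = 5.186 m³/d.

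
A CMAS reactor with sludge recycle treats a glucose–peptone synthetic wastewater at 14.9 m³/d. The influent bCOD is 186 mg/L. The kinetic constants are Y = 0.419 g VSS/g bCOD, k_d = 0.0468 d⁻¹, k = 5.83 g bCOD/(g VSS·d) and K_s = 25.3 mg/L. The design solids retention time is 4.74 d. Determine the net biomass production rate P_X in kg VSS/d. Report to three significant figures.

P_X ≈ 0.935 kg VSS/d

Effluent substrate depends only on kinetics and SRT: S = K_s(1 + k_d θ_c) / [θ_c(Yk − k_d) − 1] = 25.3 × (1 + 0.0468 × 4.74) / [4.74 × (0.419 × 5.83 − 0.0468) − 1] = 30.91 / 10.36 = 2.985 mg/L.
Observed yield with endogenous decay: Y_obs = Y / (1 + k_d·θ_c) = 0.419 / (1 + 0.0468 × 4.74) = 0.419 / 1.222 = 0.3429 g VSS/g bCOD.
ΔS = 186 − 2.98 = 183.0 mg/L, so the substrate removal rate is 14.9 × 183.0/1000 = 2.727 kg bCOD/d.
So the net sludge growth is P_X = 0.3429 × 2.727 = 0.9352 kg VSS/d.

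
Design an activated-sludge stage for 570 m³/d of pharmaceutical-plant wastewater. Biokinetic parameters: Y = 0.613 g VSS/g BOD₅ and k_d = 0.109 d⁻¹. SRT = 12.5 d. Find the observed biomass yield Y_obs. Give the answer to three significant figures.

The observed yield is Y_obs = Y/(1 + k_d·θ_c) = 0.613 / (1 + 0.109 × 12.5) = 0.613 / 2.362 = 0.2595 g VSS per g BOD₅ removed.

Y_obs ≈ 0.259 g VSS/g BOD₅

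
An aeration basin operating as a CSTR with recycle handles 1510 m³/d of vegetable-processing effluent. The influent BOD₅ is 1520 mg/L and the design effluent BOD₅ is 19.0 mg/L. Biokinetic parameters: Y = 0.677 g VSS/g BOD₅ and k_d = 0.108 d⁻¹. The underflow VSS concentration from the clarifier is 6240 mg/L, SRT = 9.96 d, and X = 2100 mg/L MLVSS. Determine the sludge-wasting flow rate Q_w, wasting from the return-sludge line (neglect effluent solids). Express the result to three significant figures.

From the SRT design equation V = Y Q (S₀−S) θ_c / [X (1 + k_d θ_c)] = 0.677 × 1510 × (1520 − 19.0) × 9.96 / [2100 × (1 + 0.108 × 9.96)] = 1.53×10^7 / 4359 = 3506 m³.
θ_c = V·X/(Q_w·X_r) when wasting from the recycle, so Q_w = V·X/(θ_c·X_r) = 3506 × 2100 / (9.96 × 6240) = 118.5 m³/d.

Q_w ≈ 118 m³/d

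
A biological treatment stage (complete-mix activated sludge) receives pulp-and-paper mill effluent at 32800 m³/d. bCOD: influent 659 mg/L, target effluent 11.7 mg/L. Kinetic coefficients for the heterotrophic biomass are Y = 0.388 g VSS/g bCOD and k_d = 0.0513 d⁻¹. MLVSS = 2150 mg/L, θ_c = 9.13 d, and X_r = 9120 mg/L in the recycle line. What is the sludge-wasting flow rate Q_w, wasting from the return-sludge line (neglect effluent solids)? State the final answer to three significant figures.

Q_w ≈ 615 m³/d

From the SRT design equation V = Y Q (S₀−S) θ_c / [X (1 + k_d θ_c)] = 0.388 × 32800 × (659 − 11.7) × 9.13 / [2150 × (1 + 0.0513 × 9.13)] = 7.52×10^7 / 3157 = 23824 m³.
Wasting from the return line (neglecting effluent solids): Q_w = V·X / (θ_c·X_r) = 23824 × 2150 / (9.13 × 9120) = 615.2 m³/d.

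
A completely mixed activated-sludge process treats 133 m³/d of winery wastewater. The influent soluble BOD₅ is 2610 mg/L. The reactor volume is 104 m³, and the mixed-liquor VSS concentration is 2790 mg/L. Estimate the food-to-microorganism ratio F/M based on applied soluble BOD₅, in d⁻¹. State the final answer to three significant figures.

F/M ≈ 1.20 d⁻¹

Food-to-microorganism ratio F/M = Q S₀ / (V X) = 133 × 2610 / (104.0 × 2790) = 1.196 d⁻¹.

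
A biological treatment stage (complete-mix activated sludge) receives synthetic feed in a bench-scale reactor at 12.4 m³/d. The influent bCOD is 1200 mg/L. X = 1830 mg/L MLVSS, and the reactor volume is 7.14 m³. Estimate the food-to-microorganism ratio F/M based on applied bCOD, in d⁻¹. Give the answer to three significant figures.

F/M ≈ 1.14 d⁻¹

Food-to-microorganism ratio F/M = Q S₀ / (V X) = 12.4 × 1200 / (7.140 × 1830) = 1.139 d⁻¹.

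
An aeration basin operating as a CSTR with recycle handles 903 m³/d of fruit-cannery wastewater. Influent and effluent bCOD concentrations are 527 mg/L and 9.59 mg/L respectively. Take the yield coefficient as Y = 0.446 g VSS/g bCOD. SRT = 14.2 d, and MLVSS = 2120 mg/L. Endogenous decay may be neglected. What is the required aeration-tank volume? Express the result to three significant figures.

Biomass mass balance (decay neglected): V·X = Y·Q·(S₀ − S)·θ_c, so V = 0.446 × 903 × (527 − 9.59) × 14.2 / 2120 = 1396 m³.

V ≈ 1400 m³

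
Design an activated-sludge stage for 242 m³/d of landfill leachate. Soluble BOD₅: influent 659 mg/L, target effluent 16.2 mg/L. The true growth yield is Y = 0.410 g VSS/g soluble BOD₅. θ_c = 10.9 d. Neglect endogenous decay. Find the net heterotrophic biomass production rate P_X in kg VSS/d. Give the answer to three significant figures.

With endogenous decay neglected, the observed yield equals the true yield: Y_obs = Y = 0.410 g VSS/g soluble BOD₅.
Mass of soluble BOD₅ removed per day: Q(S₀ − S) = 242 × 642.8 g/m³ = 155.6 kg/d.
Net biomass production P_X = Y_obs × Q·(S₀ − S) = 0.4100 × 155.6 = 63.78 kg VSS/d.

P_X ≈ 63.8 kg VSS/d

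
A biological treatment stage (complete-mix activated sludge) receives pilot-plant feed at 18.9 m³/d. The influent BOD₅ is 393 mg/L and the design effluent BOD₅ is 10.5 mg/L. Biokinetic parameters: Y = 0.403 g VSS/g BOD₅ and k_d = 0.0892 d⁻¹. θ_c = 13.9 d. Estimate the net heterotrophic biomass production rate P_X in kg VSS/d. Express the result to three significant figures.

Observed yield with endogenous decay: Y_obs = Y / (1 + k_d·θ_c) = 0.403 / (1 + 0.0892 × 13.9) = 0.403 / 2.240 = 0.1799 g VSS/g BOD₅.
Mass of BOD₅ removed per day: Q(S₀ − S) = 18.9 × 382.5 g/m³ = 7.229 kg/d.
P_X = Y_obs · Q(S₀ − S) = 0.1799 × 7.229 = 1.301 kg VSS/d.

P_X ≈ 1.30 kg VSS/d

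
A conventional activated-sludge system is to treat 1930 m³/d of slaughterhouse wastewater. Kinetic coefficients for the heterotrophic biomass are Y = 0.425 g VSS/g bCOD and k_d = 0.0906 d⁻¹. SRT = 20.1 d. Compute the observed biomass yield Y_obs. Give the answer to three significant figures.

Y_obs = Y / (1 + k_d θ_c) = 0.425 / (1 + 0.0906 × 20.1) = 0.425 / 2.821 = 0.1507.

Y_obs ≈ 0.151 g VSS/g bCOD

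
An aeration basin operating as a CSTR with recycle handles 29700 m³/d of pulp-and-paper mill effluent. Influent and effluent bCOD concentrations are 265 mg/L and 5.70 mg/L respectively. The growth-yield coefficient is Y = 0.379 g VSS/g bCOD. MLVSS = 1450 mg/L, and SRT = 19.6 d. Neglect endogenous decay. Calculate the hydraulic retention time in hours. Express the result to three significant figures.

Biomass mass balance (decay neglected): V·X = Y·Q·(S₀ − S)·θ_c, so V = 0.379 × 29700 × (265 − 5.70) × 19.6 / 1450 = 39454 m³.
HRT = V/Q = 39454 m³ / 29700 m³·d⁻¹ = 1.328 d × 24 = 31.88 h.

τ ≈ 31.9 h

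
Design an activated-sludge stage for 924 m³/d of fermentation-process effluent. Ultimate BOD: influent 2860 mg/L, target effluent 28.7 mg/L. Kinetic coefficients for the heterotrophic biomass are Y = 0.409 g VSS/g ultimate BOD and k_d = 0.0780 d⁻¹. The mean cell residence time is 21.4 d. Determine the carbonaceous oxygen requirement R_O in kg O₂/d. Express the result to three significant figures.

Y_obs = Y / (1 + k_d θ_c) = 0.409 / (1 + 0.0780 × 21.4) = 0.409 / 2.669 = 0.1532.
ΔS = 2860 − 28.7 = 2831 mg/L, so the substrate removal rate is 924 × 2831/1000 = 2616 kg ultimate BOD/d.
Biomass synthesised: P_X = Y_obs × 2616 = 400.9 kg VSS/d.
Carbonaceous O₂ demand = substrate oxidised − cell-mass equivalent = 2616 − 1.42 × 400.9 = 2047 kg O₂/d.

R_O ≈ 2050 kg O₂/d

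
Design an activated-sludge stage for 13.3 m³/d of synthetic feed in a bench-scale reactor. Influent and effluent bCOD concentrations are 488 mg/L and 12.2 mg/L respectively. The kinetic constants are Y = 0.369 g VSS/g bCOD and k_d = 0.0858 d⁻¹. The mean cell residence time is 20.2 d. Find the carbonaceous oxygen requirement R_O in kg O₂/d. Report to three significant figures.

Y_obs = Y / (1 + k_d θ_c) = 0.369 / (1 + 0.0858 × 20.2) = 0.369 / 2.733 = 0.1350.
Q·(S₀ − S) = 13.3 × (488 − 12.2) × 10⁻³ = 6.328 kg/d removed.
Net sludge production P_X = 0.1350 × 6.328 = 0.8544 kg VSS/d.
R_O = Q·(S₀ − S) − 1.42·P_X = 6.328 − 1.42 × 0.8544 = 5.115 kg O₂/d.

R_O ≈ 5.11 kg O₂/d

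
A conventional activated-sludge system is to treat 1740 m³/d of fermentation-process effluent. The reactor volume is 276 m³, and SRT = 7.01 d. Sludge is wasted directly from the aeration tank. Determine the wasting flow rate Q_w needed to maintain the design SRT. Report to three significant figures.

For wasting at MLVSS concentration, Q_w = V/θ_c = 276.0/7.01 = 39.37 m³/d.

Q_w ≈ 39.4 m³/d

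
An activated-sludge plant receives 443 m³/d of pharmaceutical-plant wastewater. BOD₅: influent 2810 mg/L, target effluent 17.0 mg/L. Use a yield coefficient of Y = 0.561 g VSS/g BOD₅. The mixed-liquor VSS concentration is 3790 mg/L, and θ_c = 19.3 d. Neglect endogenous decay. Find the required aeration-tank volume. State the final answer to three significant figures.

With k_d = 0 the design equation reduces to V = Y Q (S₀−S) θ_c / X = 0.561 × 443 × (2810 − 17.0) × 19.3 / 3790 = 3535 m³.

V ≈ 3530 m³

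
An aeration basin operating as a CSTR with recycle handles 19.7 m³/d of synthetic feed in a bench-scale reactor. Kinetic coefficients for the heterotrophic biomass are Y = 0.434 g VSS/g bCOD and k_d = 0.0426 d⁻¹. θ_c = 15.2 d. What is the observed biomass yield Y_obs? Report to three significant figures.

The observed yield is Y_obs = Y/(1 + k_d·θ_c) = 0.434 / (1 + 0.0426 × 15.2) = 0.434 / 1.648 = 0.2634 g VSS per g bCOD removed.

Y_obs ≈ 0.263 g VSS/g bCOD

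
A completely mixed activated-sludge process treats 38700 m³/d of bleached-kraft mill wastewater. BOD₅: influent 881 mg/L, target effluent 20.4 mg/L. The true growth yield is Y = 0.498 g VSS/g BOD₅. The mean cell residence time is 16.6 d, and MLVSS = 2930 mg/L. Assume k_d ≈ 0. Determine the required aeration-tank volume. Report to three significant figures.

V·X = Y·Q·ΔS·θ_c gives V = 0.498 × 38700 × (881 − 20.4) × 16.6 / 2930 = 93968 m³.

V ≈ 94000 m³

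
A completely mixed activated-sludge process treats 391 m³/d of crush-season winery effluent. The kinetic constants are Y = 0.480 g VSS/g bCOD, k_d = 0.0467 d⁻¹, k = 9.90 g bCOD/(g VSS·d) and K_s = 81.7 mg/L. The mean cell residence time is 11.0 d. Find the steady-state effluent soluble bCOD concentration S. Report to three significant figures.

From the Monod/SRT balance for a CMAS, S = K_s·(1+k_d θ_c)/[θ_c·(Y k − k_d) − 1] = 81.7 × (1 + 0.0467 × 11.0) / [11.0 × (0.480 × 9.90 − 0.0467) − 1] = 123.7 / 50.76 = 2.436 mg/L.

S ≈ 2.44 mg/L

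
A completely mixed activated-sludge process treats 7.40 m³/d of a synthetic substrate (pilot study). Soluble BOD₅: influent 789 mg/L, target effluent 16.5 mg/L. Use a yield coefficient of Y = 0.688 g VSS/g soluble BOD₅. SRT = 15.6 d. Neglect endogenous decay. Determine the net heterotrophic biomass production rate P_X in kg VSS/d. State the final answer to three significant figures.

P_X ≈ 3.93 kg VSS/d

No decay correction is needed, so Y_obs = Y = 0.688.
Q·(S₀ − S) = 7.40 × (789 − 16.5) × 10⁻³ = 5.716 kg/d removed.
So the net sludge growth is P_X = 0.6880 × 5.716 = 3.933 kg VSS/d.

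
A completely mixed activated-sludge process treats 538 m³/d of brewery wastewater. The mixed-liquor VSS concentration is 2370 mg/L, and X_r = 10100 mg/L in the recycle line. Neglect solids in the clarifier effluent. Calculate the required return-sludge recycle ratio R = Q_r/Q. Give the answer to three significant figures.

R ≈ 0.307

R = Q_r/Q = X/(X_r − X) = 2370 / (10100 − 2370) = 0.3066.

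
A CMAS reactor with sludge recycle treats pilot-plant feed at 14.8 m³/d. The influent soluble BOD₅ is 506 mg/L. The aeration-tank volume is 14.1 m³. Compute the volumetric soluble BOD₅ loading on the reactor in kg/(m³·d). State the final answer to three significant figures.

Volumetric loading L_v = Q·S₀ / V = 14.8 × 506 g/m³ / 14.10 m³ = 531.1 g/(m³·d) = 0.5311 kg soluble BOD₅/(m³·d).

L_v ≈ 0.531 kg soluble BOD₅/(m³·d)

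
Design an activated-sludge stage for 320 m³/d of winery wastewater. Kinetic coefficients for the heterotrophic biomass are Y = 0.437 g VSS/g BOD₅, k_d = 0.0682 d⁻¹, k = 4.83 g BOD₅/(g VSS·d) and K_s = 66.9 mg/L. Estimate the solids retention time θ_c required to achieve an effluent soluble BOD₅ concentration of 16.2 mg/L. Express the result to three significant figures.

θ_c ≈ 2.91 d

Specific growth rate at S = 16.2 mg/L: μ = YkS/(K_s+S) = 0.437·4.83·16.2/(66.9+16.2) = 0.4115 d⁻¹.
Then 1/θ_c = μ − k_d = 0.4115 − 0.0682 = 0.3433 d⁻¹, giving θ_c = 2.913 d.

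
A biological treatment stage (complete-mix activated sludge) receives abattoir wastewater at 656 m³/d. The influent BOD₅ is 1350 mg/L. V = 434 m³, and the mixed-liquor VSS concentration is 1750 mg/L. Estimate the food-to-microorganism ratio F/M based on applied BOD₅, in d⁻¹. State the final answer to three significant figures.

Food-to-microorganism ratio F/M = Q S₀ / (V X) = 656 × 1350 / (434.0 × 1750) = 1.166 d⁻¹.

F/M ≈ 1.17 d⁻¹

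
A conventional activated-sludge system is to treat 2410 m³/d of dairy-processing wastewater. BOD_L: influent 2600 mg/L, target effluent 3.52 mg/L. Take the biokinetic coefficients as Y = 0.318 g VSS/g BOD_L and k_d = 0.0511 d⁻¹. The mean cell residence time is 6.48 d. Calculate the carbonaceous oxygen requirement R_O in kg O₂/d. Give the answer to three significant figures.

R_O ≈ 4130 kg O₂/d

Correct the yield for decay: Y_obs = Y/(1 + k_d θ_c) = 0.318 / (1 + 0.0511 × 6.48) = 0.318 / 1.331 = 0.2389.
ΔS = 2600 − 3.52 = 2596 mg/L, so the substrate removal rate is 2410 × 2596/1000 = 6258 kg BOD_L/d.
Net sludge production P_X = 0.2389 × 6258 = 1495 kg VSS/d.
R_O = Q·ΔS − 1.42 P_X = 6258 − 2123 = 4135 kg O₂/d.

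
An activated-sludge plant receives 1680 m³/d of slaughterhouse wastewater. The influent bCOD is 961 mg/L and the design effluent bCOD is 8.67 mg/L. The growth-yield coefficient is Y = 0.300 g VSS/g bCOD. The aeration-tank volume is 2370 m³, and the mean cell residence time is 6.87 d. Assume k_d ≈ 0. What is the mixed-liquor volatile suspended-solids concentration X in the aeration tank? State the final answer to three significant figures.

X = Y·Q·ΔS·θ_c / V = 0.300 × 1680 × (961 − 8.67) × 6.87 / 2370 = 1391 mg/L.

X ≈ 1390 mg/L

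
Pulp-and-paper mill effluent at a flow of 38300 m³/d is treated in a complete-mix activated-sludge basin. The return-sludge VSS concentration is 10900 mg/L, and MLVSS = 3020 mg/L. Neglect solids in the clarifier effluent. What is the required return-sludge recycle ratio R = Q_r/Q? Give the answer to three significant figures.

Mass balance around the secondary clarifier (neglecting effluent solids): R = X / (X_r − X) = 3020 / (10900 − 3020) = 0.3832.

R ≈ 0.383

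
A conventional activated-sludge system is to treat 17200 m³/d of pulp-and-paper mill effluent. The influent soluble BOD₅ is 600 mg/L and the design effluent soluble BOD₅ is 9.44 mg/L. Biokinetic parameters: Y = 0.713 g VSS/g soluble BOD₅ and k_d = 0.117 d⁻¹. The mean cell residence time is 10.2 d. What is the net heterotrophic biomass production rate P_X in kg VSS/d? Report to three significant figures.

P_X ≈ 3300 kg VSS/d

Correct the yield for decay: Y_obs = Y/(1 + k_d θ_c) = 0.713 / (1 + 0.117 × 10.2) = 0.713 / 2.193 = 0.3251.
Q·(S₀ − S) = 17200 × (600 − 9.44) × 10⁻³ = 10158 kg/d removed.
P_X = Y_obs · Q(S₀ − S) = 0.3251 × 10158 = 3302 kg VSS/d.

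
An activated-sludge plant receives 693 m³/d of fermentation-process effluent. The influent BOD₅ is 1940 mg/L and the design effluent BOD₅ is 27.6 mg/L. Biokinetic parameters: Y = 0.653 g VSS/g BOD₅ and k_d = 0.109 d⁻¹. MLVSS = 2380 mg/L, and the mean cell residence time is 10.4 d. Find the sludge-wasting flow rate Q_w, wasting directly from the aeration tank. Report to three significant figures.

Q_w ≈ 170 m³/d

Steady-state biomass mass balance: V·X·(1 + k_d·θ_c) = Y·Q·(S₀ − S)·θ_c, so V = 0.653 × 693 × (1940 − 27.6) × 10.4 / [2380 × (1 + 0.109 × 10.4)] = 9×10^6 / 5078 = 1772 m³.
Wasting from the aeration tank: Q_w = V / θ_c = 1772 / 10.4 = 170.4 m³/d.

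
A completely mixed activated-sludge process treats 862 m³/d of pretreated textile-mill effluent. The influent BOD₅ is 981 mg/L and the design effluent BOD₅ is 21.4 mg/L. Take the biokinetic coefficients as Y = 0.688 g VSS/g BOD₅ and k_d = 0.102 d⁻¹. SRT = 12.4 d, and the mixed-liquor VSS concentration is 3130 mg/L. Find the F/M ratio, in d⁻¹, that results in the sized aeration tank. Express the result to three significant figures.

Rearranging the biomass balance for a CMAS with decay, V = Y·Q·ΔS·θ_c / [X·(1+k_d θ_c)] = 0.688 × 862 × (981 − 21.4) × 12.4 / [3130 × (1 + 0.102 × 12.4)] = 7.06×10^6 / 7089 = 995.5 m³.
Food-to-microorganism ratio F/M = Q S₀ / (V X) = 862 × 981 / (995.5 × 3130) = 0.2714 d⁻¹.

F/M ≈ 0.271 d⁻¹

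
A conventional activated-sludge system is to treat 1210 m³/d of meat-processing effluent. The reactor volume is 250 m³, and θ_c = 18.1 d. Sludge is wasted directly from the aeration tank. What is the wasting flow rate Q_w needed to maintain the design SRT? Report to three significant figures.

Q_w ≈ 13.8 m³/d

With mixed-liquor wasting, θ_c = V/Q_w, so Q_w = V/θ_c = 250.0/18.1 = 13.81 m³/d.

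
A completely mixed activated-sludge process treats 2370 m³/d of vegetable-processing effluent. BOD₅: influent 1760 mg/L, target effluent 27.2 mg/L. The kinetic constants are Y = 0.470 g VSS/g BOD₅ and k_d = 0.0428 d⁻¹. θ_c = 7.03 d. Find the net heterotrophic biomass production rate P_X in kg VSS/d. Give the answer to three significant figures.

Observed yield with endogenous decay: Y_obs = Y / (1 + k_d·θ_c) = 0.470 / (1 + 0.0428 × 7.03) = 0.470 / 1.301 = 0.3613 g VSS/g BOD₅.
Mass of BOD₅ removed per day: Q(S₀ − S) = 2370 × 1733 g/m³ = 4107 kg/d.
P_X = Y_obs · Q(S₀ − S) = 0.3613 × 4107 = 1484 kg VSS/d.

P_X ≈ 1480 kg VSS/d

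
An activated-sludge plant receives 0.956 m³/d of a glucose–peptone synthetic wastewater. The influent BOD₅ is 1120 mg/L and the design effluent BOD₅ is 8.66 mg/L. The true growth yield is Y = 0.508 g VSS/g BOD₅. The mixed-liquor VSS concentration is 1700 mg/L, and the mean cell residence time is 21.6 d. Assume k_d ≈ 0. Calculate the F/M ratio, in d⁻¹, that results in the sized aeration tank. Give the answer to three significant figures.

Biomass mass balance (decay neglected): V·X = Y·Q·(S₀ − S)·θ_c, so V = 0.508 × 0.956 × (1120 − 8.66) × 21.6 / 1700 = 6.858 m³.
F/M = applied load / biomass = Q·S₀/(V·X) = 0.956 × 1120 / (6.858 × 1700) = 0.09184 d⁻¹.

F/M ≈ 0.0918 d⁻¹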